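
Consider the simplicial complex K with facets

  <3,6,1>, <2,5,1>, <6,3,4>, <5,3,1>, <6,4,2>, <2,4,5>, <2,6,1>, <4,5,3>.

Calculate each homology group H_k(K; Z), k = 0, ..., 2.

Fix the vertex order 1 < 2 < 3 < 4 < 5 < 6 and write every simplex with vertices in increasing order. Then dim K = 2 and the simplices of K are:

  0-simplices (6): [1], [2], [3], [4], [5], [6]
  1-simplices (12): [1,2], [1,3], [1,5], [1,6], [2,4], [2,5], [2,6], [3,4], [3,5], [3,6], [4,5], [4,6]
  2-simplices (8): [1,2,5], [1,2,6], [1,3,5], [1,3,6], [2,4,5], [2,4,6], [3,4,5], [3,4,6]

giving chain groups C_0 ≅ Z^6, C_1 ≅ Z^12, C_2 ≅ Z^8.

∂_1: C_1 → C_0 maps an edge to its endpoints' difference, ∂[p,q] = q − p. For instance
  ∂[2,4] = [4] − [2].
The resulting 6×12 matrix has rank 5, and its Smith normal form has invariant factors (1,1,1,1,1).

∂_2: C_2 → C_1 sends each 2-simplex [p,q,r] to [q,r] − [p,r] + [p,q]. For instance
  ∂[1,2,5] = [2,5] − [1,5] + [1,2],
  ∂[1,2,6] = [2,6] − [1,6] + [1,2].
This gives a 12×8 integer matrix of rank 7; reducing to Smith normal form yields diagonal entries (1,1,1,1,1,1,1).

From H_k ≅ ker(∂_k) / im(∂_{k+1}) we obtain:

  H_0: rank C_0 − rank ∂_1 = 6 − 5 = 1, and the invariant factors of ∂_1 are all 1, so H_0 = Z.
  H_1: rank ker ∂_1 − rank ∂_2 = (12 − 5) − 7 = 0, and the invariant factors of ∂_2 are all 1, so H_1 = 0.
  H_2: rank ker ∂_2 − rank ∂_3 = (8 − 7) − 0 = 1, and there is no ∂_3, so H_2 = Z.

(K is a triangulation of the 2-sphere S^2.)

H_0 ≅ Z,  H_1 = 0,  H_2 ≅ Z.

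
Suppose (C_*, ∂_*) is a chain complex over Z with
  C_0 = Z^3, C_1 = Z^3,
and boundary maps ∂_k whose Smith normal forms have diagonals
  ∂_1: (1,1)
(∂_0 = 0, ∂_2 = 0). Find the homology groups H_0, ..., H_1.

H_0: b_0 = 3 − 0 − 2 = 1; torsion from ∂_1 factors > 1: none. So H_0 ≅ Z.
H_1: b_1 = 3 − 2 − 0 = 1; torsion from ∂_2 factors > 1: none. So H_1 ≅ Z.

H_0 ≅ Z,  H_1 ≅ Z.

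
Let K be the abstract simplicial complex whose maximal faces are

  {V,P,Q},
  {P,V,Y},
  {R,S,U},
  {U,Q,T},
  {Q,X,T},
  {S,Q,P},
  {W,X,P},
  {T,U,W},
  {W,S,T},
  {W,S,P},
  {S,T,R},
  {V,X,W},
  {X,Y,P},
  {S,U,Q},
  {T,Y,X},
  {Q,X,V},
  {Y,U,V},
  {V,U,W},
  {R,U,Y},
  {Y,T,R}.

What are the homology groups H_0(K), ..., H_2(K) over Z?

We work with the vertex ordering P < Q < R < S < T < U < V < W < X < Y. The simplices of K, each written with vertices in increasing order, are:

  0-simplices (10): P, Q, R, S, T, U, V, W, X, Y
  1-simplices (30): PQ, PS, PV, PW, PX, PY, QS, QT, QU, QV, QX, RS, RT, RU, RY, ST, SU, SW, TU, TW, TX, TY, UV, UW, UY, VW, VX, VY, WX, XY
  2-simplices (20): PQS, PQV, PSW, PVY, PWX, PXY, QSU, QTU, QTX, QVX, RST, RSU, RTY, RUY, STW, TUW, TXY, UVW, UVY, VWX

Hence C_0 ≅ Z^10, C_1 ≅ Z^30, C_2 ≅ Z^20.

The boundary map ∂_1: C_1 → C_0 sends each edge [p,q] (with p < q) to q − p. For instance
  ∂PV = V − P.
The 10×30 boundary matrix has rank 9 and Smith normal form diag(1,1,1,1,1,1,1,1,1).

∂_2: C_2 → C_1 maps a triangle to the signed sum of its edges. For instance
  ∂PSW = SW − PW + PS,
  ∂QVX = VX − QX + QV.
The resulting 30×20 matrix has rank 20, and its Smith normal form has invariant factors (1,1,1,1,1,1,1,1,1,1,1,1,1,1,1,1,1,1,1,2).

Computing H_k = (kernel of ∂_k) / (image of ∂_{k+1}):

  H_0: rank C_0 − rank ∂_1 = 10 − 9 = 1, and the invariant factors of ∂_1 are all 1, so H_0 = Z.
  H_1: rank ker ∂_1 − rank ∂_2 = (30 − 9) − 20 = 1, and ∂_2 has invariant factor 2 > 1, so H_1 = Z ⊕ Z/2.
  H_2: rank ker ∂_2 − rank ∂_3 = (20 − 20) − 0 = 0, and there is no ∂_3, so H_2 = 0.

As a check, the Euler characteristic is 10 − 30 + 20 = 0, which agrees with 1 − 1 + 0 = 0.
(K is a triangulation of the Klein bottle.)

H_0 ≅ Z,  H_1 ≅ Z ⊕ Z/2,  H_2 = 0.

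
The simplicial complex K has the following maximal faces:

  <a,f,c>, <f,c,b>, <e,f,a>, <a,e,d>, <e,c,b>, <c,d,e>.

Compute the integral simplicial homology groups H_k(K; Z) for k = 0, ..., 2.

Fix the vertex order a < b < c < d < e < f and write every simplex with vertices in increasing order. Then dim K = 2 and the simplices of K are:

  0-simplices (6): a, b, c, d, e, f
  1-simplices (12): ac, ad, ae, af, bc, be, bf, cd, ce, cf, de, ef
  2-simplices (6): acf, ade, aef, bce, bcf, cde

Hence C_0 ≅ Z^6, C_1 ≅ Z^12, C_2 ≅ Z^6.

Boundary ∂_1: C_1 → C_0 sends each edge [p,q] (with p < q) to q − p. For instance
  ∂cd = d − c.
The 6×12 boundary matrix has rank 5 and Smith normal form diag(1,1,1,1,1).

∂_2: C_2 → C_1 acts by ∂[p,q,r] = [q,r] − [p,r] + [p,q]. For instance
  ∂bcf = cf − bf + bc,
  ∂acf = cf − af + ac.
This gives a 12×6 integer matrix of rank 6; reducing to Smith normal form yields diagonal entries (1,1,1,1,1,1).

From H_k ≅ ker(∂_k) / im(∂_{k+1}) we obtain:

  H_0: rank C_0 − rank ∂_1 = 6 − 5 = 1, and the invariant factors of ∂_1 are all 1, so H_0 = Z.
  H_1: rank ker ∂_1 − rank ∂_2 = (12 − 5) − 6 = 1, and the invariant factors of ∂_2 are all 1, so H_1 = Z.
  H_2: rank ker ∂_2 − rank ∂_3 = (6 − 6) − 0 = 0, and there is no ∂_3, so H_2 = 0.

As a check, the Euler characteristic is 6 − 12 + 6 = 0, which agrees with 1 − 1 + 0 = 0.
(K is a triangulation of the cylinder S^1 x I.)

H_0 = Z,  H_1 = Z,  H_2 = 0.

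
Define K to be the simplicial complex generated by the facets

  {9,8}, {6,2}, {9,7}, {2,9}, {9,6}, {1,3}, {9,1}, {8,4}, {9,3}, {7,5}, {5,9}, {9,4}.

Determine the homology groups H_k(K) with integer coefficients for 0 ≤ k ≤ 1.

H_0 = Z,  H_1 = Z^4.

K has 9 vertices, 12 edges.
rank ∂_0 = 0, rank ∂_1 = 8 ⇒ b_0 = 9 − 0 − 8 = 1; all invariant factors of ∂_1 are 1 so no torsion. So H_0 ≅ Z.
rank ∂_1 = 8, rank ∂_2 = 0 ⇒ b_1 = 12 − 8 − 0 = 4. So H_1 ≅ Z^4.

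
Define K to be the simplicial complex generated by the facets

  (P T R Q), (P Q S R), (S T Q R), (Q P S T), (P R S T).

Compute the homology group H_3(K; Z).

H_3 = Z.

Take the total order P < Q < R < S < T on the vertex set. Then K (dimension 3) consists of the simplices:

  0-simplices (5): P, Q, R, S, T
  1-simplices (10): PQ, PR, PS, PT, QR, QS, QT, RS, RT, ST
  2-simplices (10): PQR, PQS, PQT, PRS, PRT, PST, QRS, QRT, QST, RST
  3-simplices (5): PQRS, PQRT, PQST, PRST, QRST

giving chain groups C_0 ≅ Z^5, C_1 ≅ Z^10, C_2 ≅ Z^10, C_3 ≅ Z^5.

The boundary map ∂_1: C_1 → C_0 sends each edge [p,q] (with p < q) to q − p. For instance
  ∂PQ = Q − P.
The 5×10 boundary matrix has rank 4 and Smith normal form diag(1,1,1,1).

∂_2: C_2 → C_1 acts by ∂[p,q,r] = [q,r] − [p,r] + [p,q]. For instance
  ∂PQS = QS − PS + PQ,
  ∂PQT = QT − PT + PQ.
The 10×10 boundary matrix has rank 6 and Smith normal form diag(1,1,1,1,1,1).

The boundary map ∂_3: C_3 → C_2 sends each 3-simplex σ to the alternating sum Σ_i (−1)^i (σ with its i-th vertex removed). For instance
  ∂PQST = QST − PST + PQT − PQS,
  ∂PQRS = QRS − PRS + PQS − PQR.
As a 10×5 matrix over Z this has rank 4, with invariant factors (1,1,1,1).

Now H_k = ker ∂_k / im ∂_{k+1}, so:

  H_3: rank ker ∂_3 − rank ∂_4 = (5 − 4) − 0 = 1, and there is no ∂_4, so H_3 ≅ Z.

(K is a triangulation of the 3-sphere S^3.)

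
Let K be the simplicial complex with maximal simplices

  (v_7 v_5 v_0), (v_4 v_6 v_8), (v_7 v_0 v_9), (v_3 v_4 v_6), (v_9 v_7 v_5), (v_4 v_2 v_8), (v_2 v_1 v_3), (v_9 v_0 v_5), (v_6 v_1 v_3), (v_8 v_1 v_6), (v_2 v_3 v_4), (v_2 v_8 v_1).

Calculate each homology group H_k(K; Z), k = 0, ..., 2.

H_0 = Z^2,  H_1 = 0,  H_2 = Z^2.

We work with the vertex ordering v_0 < v_1 < v_2 < v_3 < v_4 < v_5 < v_6 < v_7 < v_8 < v_9. The simplices of K, each written with vertices in increasing order, are:

  0-simplices (10): [v_0], [v_1], [v_2], [v_3], [v_4], [v_5], [v_6], [v_7], [v_8], [v_9]
  1-simplices (18): (18 of them)
  2-simplices (12): (12 of them)

giving chain groups C_0 ≅ Z^10, C_1 ≅ Z^18, C_2 ≅ Z^12.

The boundary map ∂_1: C_1 → C_0 sends each edge [p,q] (with p < q) to q − p. For instance
  ∂[v_1,v_8] = [v_8] − [v_1].
The 10×18 boundary matrix has rank 8 and Smith normal form diag(1,1,1,1,1,1,1,1).

∂_2: C_2 → C_1 maps a triangle to the signed sum of its edges. For instance
  ∂[v_3,v_4,v_6] = [v_4,v_6] − [v_3,v_6] + [v_3,v_4],
  ∂[v_1,v_3,v_6] = [v_3,v_6] − [v_1,v_6] + [v_1,v_3].
The 18×12 boundary matrix has rank 10 and Smith normal form diag(1,1,1,1,1,1,1,1,1,1).

From H_k ≅ ker(∂_k) / im(∂_{k+1}) we obtain:

  H_0: rank C_0 − rank ∂_1 = 10 − 8 = 2, and the invariant factors of ∂_1 are all 1, so H_0 ≅ Z^2.
  H_1: rank ker ∂_1 − rank ∂_2 = (18 − 8) − 10 = 0, and the invariant factors of ∂_2 are all 1, so H_1 ≅ 0.
  H_2: rank ker ∂_2 − rank ∂_3 = (12 − 10) − 0 = 2, and there is no ∂_3, so H_2 ≅ Z^2.

(K is a triangulation of the disjoint union of the 2-sphere S^2 and the 2-sphere S^2.)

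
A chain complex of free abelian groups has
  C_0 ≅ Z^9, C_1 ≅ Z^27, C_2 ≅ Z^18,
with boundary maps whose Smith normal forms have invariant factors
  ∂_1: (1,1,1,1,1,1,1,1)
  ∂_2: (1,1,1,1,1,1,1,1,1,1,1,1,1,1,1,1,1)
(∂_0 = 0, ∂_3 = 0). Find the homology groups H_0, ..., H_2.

H_0 = Z,  H_1 = Z^2,  H_2 = Z.

H_0: b_0 = 9 − 0 − 8 = 1; torsion from ∂_1 factors > 1: none. So H_0 = Z.
H_1: b_1 = 27 − 8 − 17 = 2; torsion from ∂_2 factors > 1: none. So H_1 = Z^2.
H_2: b_2 = 18 − 17 − 0 = 1; torsion from ∂_3 factors > 1: none. So H_2 = Z.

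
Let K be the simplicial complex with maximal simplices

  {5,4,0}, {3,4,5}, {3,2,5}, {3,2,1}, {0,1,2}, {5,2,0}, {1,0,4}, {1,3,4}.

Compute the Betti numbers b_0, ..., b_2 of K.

b_0 = 1, b_1 = 0, b_2 = 1.

We work with the vertex ordering 0 < 1 < 2 < 3 < 4 < 5. The simplices of K, each written with vertices in increasing order, are:

  0-simplices (6): [0], [1], [2], [3], [4], [5]
  1-simplices (12): [0,1], [0,2], [0,4], [0,5], [1,2], [1,3], [1,4], [2,3], [2,5], [3,4], [3,5], [4,5]
  2-simplices (8): [0,1,2], [0,1,4], [0,2,5], [0,4,5], [1,2,3], [1,3,4], [2,3,5], [3,4,5]

so the chain groups are C_0 ≅ Z^6, C_1 ≅ Z^12, C_2 ≅ Z^8.

Boundary ∂_1: C_1 → C_0 sends each edge [p,q] (with p < q) to q − p.
The resulting 6×12 matrix has rank 5, and its Smith normal form has invariant factors (1,1,1,1,1).

Boundary ∂_2: C_2 → C_1 maps a triangle to the signed sum of its edges. For instance
  ∂[2,3,5] = [3,5] − [2,5] + [2,3],
  ∂[1,2,3] = [2,3] − [1,3] + [1,2].
The 12×8 boundary matrix has rank 7 and Smith normal form diag(1,1,1,1,1,1,1).

Computing H_k = (kernel of ∂_k) / (image of ∂_{k+1}):

  H_0: rank C_0 − rank ∂_1 = 6 − 5 = 1, and the invariant factors of ∂_1 are all 1, so H_0 = Z.
  H_1: rank ker ∂_1 − rank ∂_2 = (12 − 5) − 7 = 0, and the invariant factors of ∂_2 are all 1, so H_1 = 0.
  H_2: rank ker ∂_2 − rank ∂_3 = (8 − 7) − 0 = 1, and there is no ∂_3, so H_2 = Z.

(K is a triangulation of the 2-sphere S^2.)

Hence the Betti numbers are b_0 = 1, b_1 = 0, b_2 = 1.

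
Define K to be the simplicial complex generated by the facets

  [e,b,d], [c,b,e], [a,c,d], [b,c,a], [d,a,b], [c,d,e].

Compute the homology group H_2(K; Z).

We work with the vertex ordering a < b < c < d < e. The simplices of K, each written with vertices in increasing order, are:

  0-simplices (5): a, b, c, d, e
  1-simplices (9): ab, ac, ad, bc, bd, be, cd, ce, de
  2-simplices (6): abc, abd, acd, bce, bde, cde

so the chain groups are C_0 ≅ Z^5, C_1 ≅ Z^9, C_2 ≅ Z^6.

∂_1: C_1 → C_0 sends each edge [p,q] (with p < q) to q − p. For instance
  ∂ac = c − a.
As a 5×9 matrix over Z this has rank 4, with invariant factors (1,1,1,1).

Boundary ∂_2: C_2 → C_1 sends each 2-simplex [p,q,r] to [q,r] − [p,r] + [p,q]. For instance
  ∂cde = de − ce + cd,
  ∂abd = bd − ad + ab.
The 9×6 boundary matrix has rank 5 and Smith normal form diag(1,1,1,1,1).

Now H_k = ker ∂_k / im ∂_{k+1}, so:

  H_2: rank ker ∂_2 − rank ∂_3 = (6 − 5) − 0 = 1, and there is no ∂_3, so H_2 ≅ Z.

H_2 = Z.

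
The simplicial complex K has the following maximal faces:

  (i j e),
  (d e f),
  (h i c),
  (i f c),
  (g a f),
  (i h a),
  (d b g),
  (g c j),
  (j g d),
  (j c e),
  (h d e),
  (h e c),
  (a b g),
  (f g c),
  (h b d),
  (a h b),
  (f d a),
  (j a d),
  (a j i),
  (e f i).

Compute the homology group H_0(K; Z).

H_0 = Z.

Fix the vertex order a < b < c < d < e < f < g < h < i < j and write every simplex with vertices in increasing order. Then dim K = 2 and the simplices of K are:

  0-simplices (10): a, b, c, d, e, f, g, h, i, j
  1-simplices (30): ab, ad, af, ag, ah, ai, aj, bd, bg, bh, ce, cf, cg, ch, ci, cj, de, df, dg, dh, dj, ef, eh, ei, ej, fg, fi, gj, hi, ij
  2-simplices (20): abg, abh, adf, adj, afg, ahi, aij, bdg, bdh, ceh, cej, cfg, cfi, cgj, chi, def, deh, dgj, efi, eij

Hence C_0 ≅ Z^10, C_1 ≅ Z^30, C_2 ≅ Z^20.

∂_1: C_1 → C_0 maps an edge to its endpoints' difference, ∂[p,q] = q − p. For instance
  ∂ag = g − a.
This gives a 10×30 integer matrix of rank 9; reducing to Smith normal form yields diagonal entries (1,1,1,1,1,1,1,1,1).

The boundary map ∂_2: C_2 → C_1 acts by ∂[p,q,r] = [q,r] − [p,r] + [p,q]. For instance
  ∂abg = bg − ag + ab,
  ∂cfi = fi − ci + cf.
The resulting 30×20 matrix has rank 20, and its Smith normal form has invariant factors (1,1,1,1,1,1,1,1,1,1,1,1,1,1,1,1,1,1,1,2).

Now H_k = ker ∂_k / im ∂_{k+1}, so:

  H_0: rank C_0 − rank ∂_1 = 10 − 9 = 1, and the invariant factors of ∂_1 are all 1, so H_0 ≅ Z.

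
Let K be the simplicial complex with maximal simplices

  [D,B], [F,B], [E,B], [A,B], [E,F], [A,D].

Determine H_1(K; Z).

Take the total order A < B < D < E < F on the vertex set. Then K (dimension 1) consists of the simplices:

  0-simplices (5): A, B, D, E, F
  1-simplices (6): AB, AD, BD, BE, BF, EF

Hence C_0 ≅ Z^5, C_1 ≅ Z^6.

The boundary map ∂_1: C_1 → C_0 is given by ∂[p,q] = [q] − [p]. For instance
  ∂BE = E − B.
This gives a 5×6 integer matrix of rank 4; reducing to Smith normal form yields diagonal entries (1,1,1,1).

Now H_k = ker ∂_k / im ∂_{k+1}, so:

  H_1: rank ker ∂_1 − rank ∂_2 = (6 − 4) − 0 = 2, and there is no ∂_2, so H_1 = Z^2.

H_1 = Z^2.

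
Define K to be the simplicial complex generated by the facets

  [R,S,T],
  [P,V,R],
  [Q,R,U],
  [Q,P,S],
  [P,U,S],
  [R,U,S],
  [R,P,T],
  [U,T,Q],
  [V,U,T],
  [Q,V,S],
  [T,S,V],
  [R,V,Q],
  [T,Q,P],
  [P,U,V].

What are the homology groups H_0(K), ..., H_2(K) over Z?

Order the vertices as P < Q < R < S < T < U < V. Listing each simplex with vertices in this order, K has dimension 2 with simplices:

  0-simplices (7): P, Q, R, S, T, U, V
  1-simplices (21): PQ, PR, PS, PT, PU, PV, QR, QS, QT, QU, QV, RS, RT, RU, RV, ST, SU, SV, TU, TV, UV
  2-simplices (14): PQS, PQT, PRT, PRV, PSU, PUV, QRU, QRV, QSV, QTU, RST, RSU, STV, TUV

giving chain groups C_0 ≅ Z^7, C_1 ≅ Z^21, C_2 ≅ Z^14.

The boundary map ∂_1: C_1 → C_0 is given by ∂[p,q] = [q] − [p]. For instance
  ∂SV = V − S.
This gives a 7×21 integer matrix of rank 6; reducing to Smith normal form yields diagonal entries (1,1,1,1,1,1).

The boundary map ∂_2: C_2 → C_1 acts by ∂[p,q,r] = [q,r] − [p,r] + [p,q]. For instance
  ∂STV = TV − SV + ST,
  ∂QRV = RV − QV + QR.
The 21×14 boundary matrix has rank 13 and Smith normal form diag(1,1,1,1,1,1,1,1,1,1,1,1,1).

Now H_k = ker ∂_k / im ∂_{k+1}, so:

  H_0: rank C_0 − rank ∂_1 = 7 − 6 = 1, and the invariant factors of ∂_1 are all 1, so H_0 = Z.
  H_1: rank ker ∂_1 − rank ∂_2 = (21 − 6) − 13 = 2, and the invariant factors of ∂_2 are all 1, so H_1 = Z^2.
  H_2: rank ker ∂_2 − rank ∂_3 = (14 − 13) − 0 = 1, and there is no ∂_3, so H_2 = Z.

As a check, the Euler characteristic is 7 − 21 + 14 = 0, which agrees with 1 − 2 + 1 = 0.

H_0 ≅ Z,  H_1 ≅ Z^2,  H_2 ≅ Z.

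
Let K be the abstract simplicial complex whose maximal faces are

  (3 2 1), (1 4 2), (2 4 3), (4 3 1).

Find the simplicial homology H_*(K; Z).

Take the total order 1 < 2 < 3 < 4 on the vertex set. Then K (dimension 2) consists of the simplices:

  0-simplices (4): [1], [2], [3], [4]
  1-simplices (6): [1,2], [1,3], [1,4], [2,3], [2,4], [3,4]
  2-simplices (4): [1,2,3], [1,2,4], [1,3,4], [2,3,4]

Hence C_0 ≅ Z^4, C_1 ≅ Z^6, C_2 ≅ Z^4.

Boundary ∂_1: C_1 → C_0 maps an edge to its endpoints' difference, ∂[p,q] = q − p.
The resulting 4×6 matrix has rank 3, and its Smith normal form has invariant factors (1,1,1).

∂_2: C_2 → C_1 acts by ∂[p,q,r] = [q,r] − [p,r] + [p,q]. For instance
  ∂[1,2,4] = [2,4] − [1,4] + [1,2],
  ∂[1,2,3] = [2,3] − [1,3] + [1,2].
The 6×4 boundary matrix has rank 3 and Smith normal form diag(1,1,1).

From H_k ≅ ker(∂_k) / im(∂_{k+1}) we obtain:

  H_0: rank C_0 − rank ∂_1 = 4 − 3 = 1, and the invariant factors of ∂_1 are all 1, so H_0 ≅ Z.
  H_1: rank ker ∂_1 − rank ∂_2 = (6 − 3) − 3 = 0, and the invariant factors of ∂_2 are all 1, so H_1 ≅ 0.
  H_2: rank ker ∂_2 − rank ∂_3 = (4 − 3) − 0 = 1, and there is no ∂_3, so H_2 ≅ Z.

(K is a triangulation of the 2-sphere S^2.)

H_0 = Z,  H_1 = 0,  H_2 = Z.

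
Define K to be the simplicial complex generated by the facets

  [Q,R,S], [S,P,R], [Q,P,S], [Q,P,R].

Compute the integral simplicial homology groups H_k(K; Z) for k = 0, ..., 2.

Fix the vertex order P < Q < R < S and write every simplex with vertices in increasing order. Then dim K = 2 and the simplices of K are:

  0-simplices (4): P, Q, R, S
  1-simplices (6): PQ, PR, PS, QR, QS, RS
  2-simplices (4): PQR, PQS, PRS, QRS

so the chain groups are C_0 ≅ Z^4, C_1 ≅ Z^6, C_2 ≅ Z^4.

The boundary map ∂_1: C_1 → C_0 sends each edge [p,q] (with p < q) to q − p. For instance
  ∂RS = S − R.
This gives a 4×6 integer matrix of rank 3; reducing to Smith normal form yields diagonal entries (1,1,1).

Boundary ∂_2: C_2 → C_1 acts by ∂[p,q,r] = [q,r] − [p,r] + [p,q]. For instance
  ∂PQR = QR − PR + PQ,
  ∂PRS = RS − PS + PR.
As a 6×4 matrix over Z this has rank 3, with invariant factors (1,1,1).

Now H_k = ker ∂_k / im ∂_{k+1}, so:

  H_0: rank C_0 − rank ∂_1 = 4 − 3 = 1, and the invariant factors of ∂_1 are all 1, so H_0 = Z.
  H_1: rank ker ∂_1 − rank ∂_2 = (6 − 3) − 3 = 0, and the invariant factors of ∂_2 are all 1, so H_1 = 0.
  H_2: rank ker ∂_2 − rank ∂_3 = (4 − 3) − 0 = 1, and there is no ∂_3, so H_2 = Z.

(K is a triangulation of the 2-sphere S^2.)

H_0 = Z,  H_1 = 0,  H_2 = Z.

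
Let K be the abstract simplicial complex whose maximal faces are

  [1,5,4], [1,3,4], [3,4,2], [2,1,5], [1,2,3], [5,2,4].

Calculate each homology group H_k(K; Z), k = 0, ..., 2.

We work with the vertex ordering 1 < 2 < 3 < 4 < 5. The simplices of K, each written with vertices in increasing order, are:

  0-simplices (5): [1], [2], [3], [4], [5]
  1-simplices (9): [1,2], [1,3], [1,4], [1,5], [2,3], [2,4], [2,5], [3,4], [4,5]
  2-simplices (6): [1,2,3], [1,2,5], [1,3,4], [1,4,5], [2,3,4], [2,4,5]

giving chain groups C_0 ≅ Z^5, C_1 ≅ Z^9, C_2 ≅ Z^6.

The boundary map ∂_1: C_1 → C_0 maps an edge to its endpoints' difference, ∂[p,q] = q − p.
As a 5×9 matrix over Z this has rank 4, with invariant factors (1,1,1,1).

The boundary map ∂_2: C_2 → C_1 maps a triangle to the signed sum of its edges. For instance
  ∂[1,2,5] = [2,5] − [1,5] + [1,2],
  ∂[1,3,4] = [3,4] − [1,4] + [1,3].
This gives a 9×6 integer matrix of rank 5; reducing to Smith normal form yields diagonal entries (1,1,1,1,1).

Reading off H_k = ker ∂_k / im ∂_{k+1}:

  H_0: rank C_0 − rank ∂_1 = 5 − 4 = 1, and the invariant factors of ∂_1 are all 1, so H_0 = Z.
  H_1: rank ker ∂_1 − rank ∂_2 = (9 − 4) − 5 = 0, and the invariant factors of ∂_2 are all 1, so H_1 = 0.
  H_2: rank ker ∂_2 − rank ∂_3 = (6 − 5) − 0 = 1, and there is no ∂_3, so H_2 = Z.

As a check, the Euler characteristic is 5 − 9 + 6 = 2, which agrees with 1 − 0 + 1 = 2.

H_0 ≅ Z,  H_1 = 0,  H_2 ≅ Z.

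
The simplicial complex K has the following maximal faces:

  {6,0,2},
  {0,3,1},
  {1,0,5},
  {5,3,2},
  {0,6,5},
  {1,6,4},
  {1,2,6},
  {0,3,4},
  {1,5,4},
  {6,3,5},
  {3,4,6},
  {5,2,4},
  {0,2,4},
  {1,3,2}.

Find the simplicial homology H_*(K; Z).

Order the vertices as 0 < 1 < 2 < 3 < 4 < 5 < 6. Listing each simplex with vertices in this order, K has dimension 2 with simplices:

  0-simplices (7): [0], [1], [2], [3], [4], [5], [6]
  1-simplices (21): [0,1], [0,2], [0,3], [0,4], [0,5], [0,6], [1,2], [1,3], [1,4], [1,5], [1,6], [2,3], [2,4], [2,5], [2,6], [3,4], [3,5], [3,6], [4,5], [4,6], [5,6]
  2-simplices (14): [0,1,3], [0,1,5], [0,2,4], [0,2,6], [0,3,4], [0,5,6], [1,2,3], [1,2,6], [1,4,5], [1,4,6], [2,3,5], [2,4,5], [3,4,6], [3,5,6]

Hence C_0 ≅ Z^7, C_1 ≅ Z^21, C_2 ≅ Z^14.

∂_1: C_1 → C_0 maps an edge to its endpoints' difference, ∂[p,q] = q − p. For instance
  ∂[2,6] = [6] − [2].
As a 7×21 matrix over Z this has rank 6, with invariant factors (1,1,1,1,1,1).

∂_2: C_2 → C_1 sends each 2-simplex [p,q,r] to [q,r] − [p,r] + [p,q]. For instance
  ∂[1,2,3] = [2,3] − [1,3] + [1,2],
  ∂[0,2,6] = [2,6] − [0,6] + [0,2].
The 21×14 boundary matrix has rank 13 and Smith normal form diag(1,1,1,1,1,1,1,1,1,1,1,1,1).

Computing H_k = (kernel of ∂_k) / (image of ∂_{k+1}):

  H_0: rank C_0 − rank ∂_1 = 7 − 6 = 1, and the invariant factors of ∂_1 are all 1, so H_0 = Z.
  H_1: rank ker ∂_1 − rank ∂_2 = (21 − 6) − 13 = 2, and the invariant factors of ∂_2 are all 1, so H_1 = Z^2.
  H_2: rank ker ∂_2 − rank ∂_3 = (14 − 13) − 0 = 1, and there is no ∂_3, so H_2 = Z.

H_0 = Z,  H_1 = Z^2,  H_2 = Z.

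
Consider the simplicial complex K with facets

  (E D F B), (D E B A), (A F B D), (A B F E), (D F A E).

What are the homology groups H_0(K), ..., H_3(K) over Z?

H_0 ≅ Z,  H_1 = 0,  H_2 = 0,  H_3 ≅ Z.

Order the vertices as A < B < D < E < F. Listing each simplex with vertices in this order, K has dimension 3 with simplices:

  0-simplices (5): A, B, D, E, F
  1-simplices (10): AB, AD, AE, AF, BD, BE, BF, DE, DF, EF
  2-simplices (10): ABD, ABE, ABF, ADE, ADF, AEF, BDE, BDF, BEF, DEF
  3-simplices (5): ABDE, ABDF, ABEF, ADEF, BDEF

so the chain groups are C_0 ≅ Z^5, C_1 ≅ Z^10, C_2 ≅ Z^10, C_3 ≅ Z^5.

Boundary ∂_1: C_1 → C_0 maps an edge to its endpoints' difference, ∂[p,q] = q − p.
This gives a 5×10 integer matrix of rank 4; reducing to Smith normal form yields diagonal entries (1,1,1,1).

∂_2: C_2 → C_1 maps a triangle to the signed sum of its edges. For instance
  ∂ABE = BE − AE + AB,
  ∂ADF = DF − AF + AD.
As a 10×10 matrix over Z this has rank 6, with invariant factors (1,1,1,1,1,1).

Boundary ∂_3: C_3 → C_2 sends each 3-simplex σ to the alternating sum Σ_i (−1)^i (σ with its i-th vertex removed). For instance
  ∂ADEF = DEF − AEF + ADF − ADE,
  ∂ABDE = BDE − ADE + ABE − ABD.
The resulting 10×5 matrix has rank 4, and its Smith normal form has invariant factors (1,1,1,1).

Now H_k = ker ∂_k / im ∂_{k+1}, so:

  H_0: rank C_0 − rank ∂_1 = 5 − 4 = 1, and the invariant factors of ∂_1 are all 1, so H_0 ≅ Z.
  H_1: rank ker ∂_1 − rank ∂_2 = (10 − 4) − 6 = 0, and the invariant factors of ∂_2 are all 1, so H_1 ≅ 0.
  H_2: rank ker ∂_2 − rank ∂_3 = (10 − 6) − 4 = 0, and the invariant factors of ∂_3 are all 1, so H_2 ≅ 0.
  H_3: rank ker ∂_3 − rank ∂_4 = (5 − 4) − 0 = 1, and there is no ∂_4, so H_3 ≅ Z.

As a check, the Euler characteristic is 5 − 10 + 10 − 5 = 0, which agrees with 1 − 0 + 0 − 1 = 0.
(K is a triangulation of the 3-sphere S^3.)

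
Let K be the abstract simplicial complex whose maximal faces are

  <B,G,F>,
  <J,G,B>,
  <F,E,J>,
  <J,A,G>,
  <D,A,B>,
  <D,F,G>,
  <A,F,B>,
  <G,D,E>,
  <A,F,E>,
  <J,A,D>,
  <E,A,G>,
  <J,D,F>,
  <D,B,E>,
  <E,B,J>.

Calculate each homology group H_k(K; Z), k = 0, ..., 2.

Take the total order A < B < D < E < F < G < J on the vertex set. Then K (dimension 2) consists of the simplices:

  0-simplices (7): A, B, D, E, F, G, J
  1-simplices (21): AB, AD, AE, AF, AG, AJ, BD, BE, BF, BG, BJ, DE, DF, DG, DJ, EF, EG, EJ, FG, FJ, GJ
  2-simplices (14): ABD, ABF, ADJ, AEF, AEG, AGJ, BDE, BEJ, BFG, BGJ, DEG, DFG, DFJ, EFJ

giving chain groups C_0 ≅ Z^7, C_1 ≅ Z^21, C_2 ≅ Z^14.

The boundary map ∂_1: C_1 → C_0 sends each edge [p,q] (with p < q) to q − p. For instance
  ∂BE = E − B.
This gives a 7×21 integer matrix of rank 6; reducing to Smith normal form yields diagonal entries (1,1,1,1,1,1).

∂_2: C_2 → C_1 maps a triangle to the signed sum of its edges. For instance
  ∂ABF = BF − AF + AB,
  ∂AEG = EG − AG + AE.
The 21×14 boundary matrix has rank 13 and Smith normal form diag(1,1,1,1,1,1,1,1,1,1,1,1,1).

Computing H_k = (kernel of ∂_k) / (image of ∂_{k+1}):

  H_0: rank C_0 − rank ∂_1 = 7 − 6 = 1, and the invariant factors of ∂_1 are all 1, so H_0 ≅ Z.
  H_1: rank ker ∂_1 − rank ∂_2 = (21 − 6) − 13 = 2, and the invariant factors of ∂_2 are all 1, so H_1 ≅ Z^2.
  H_2: rank ker ∂_2 − rank ∂_3 = (14 − 13) − 0 = 1, and there is no ∂_3, so H_2 ≅ Z.

(K is a triangulation of the torus T^2.)

H_0 ≅ Z,  H_1 ≅ Z^2,  H_2 ≅ Z.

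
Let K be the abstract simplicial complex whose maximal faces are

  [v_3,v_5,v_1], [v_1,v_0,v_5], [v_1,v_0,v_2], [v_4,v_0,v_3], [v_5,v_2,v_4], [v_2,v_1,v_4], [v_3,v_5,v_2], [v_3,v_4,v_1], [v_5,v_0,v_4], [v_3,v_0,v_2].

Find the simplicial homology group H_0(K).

H_0 = Z.

Order the vertices as v_0 < v_1 < v_2 < v_3 < v_4 < v_5. Listing each simplex with vertices in this order, K has dimension 2 with simplices:

  0-simplices (6): [v_0], [v_1], [v_2], [v_3], [v_4], [v_5]
  1-simplices (15): (15 of them)
  2-simplices (10): [v_0,v_1,v_2], [v_0,v_1,v_5], [v_0,v_2,v_3], [v_0,v_3,v_4], [v_0,v_4,v_5], [v_1,v_2,v_4], [v_1,v_3,v_4], [v_1,v_3,v_5], [v_2,v_3,v_5], [v_2,v_4,v_5]

Hence C_0 ≅ Z^6, C_1 ≅ Z^15, C_2 ≅ Z^10.

The boundary map ∂_1: C_1 → C_0 sends each edge [p,q] (with p < q) to q − p. For instance
  ∂[v_2,v_3] = [v_3] − [v_2].
This gives a 6×15 integer matrix of rank 5; reducing to Smith normal form yields diagonal entries (1,1,1,1,1).

∂_2: C_2 → C_1 sends each 2-simplex [p,q,r] to [q,r] − [p,r] + [p,q]. For instance
  ∂[v_0,v_3,v_4] = [v_3,v_4] − [v_0,v_4] + [v_0,v_3],
  ∂[v_0,v_4,v_5] = [v_4,v_5] − [v_0,v_5] + [v_0,v_4].
As a 15×10 matrix over Z this has rank 10, with invariant factors (1,1,1,1,1,1,1,1,1,2).

From H_k ≅ ker(∂_k) / im(∂_{k+1}) we obtain:

  H_0: rank C_0 − rank ∂_1 = 6 − 5 = 1, and the invariant factors of ∂_1 are all 1, so H_0 ≅ Z.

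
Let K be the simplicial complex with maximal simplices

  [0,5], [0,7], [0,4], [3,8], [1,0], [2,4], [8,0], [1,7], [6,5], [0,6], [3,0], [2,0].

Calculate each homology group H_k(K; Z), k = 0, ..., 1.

Fix the vertex order 0 < 1 < 2 < 3 < 4 < 5 < 6 < 7 < 8 and write every simplex with vertices in increasing order. Then dim K = 1 and the simplices of K are:

  0-simplices (9): [0], [1], [2], [3], [4], [5], [6], [7], [8]
  1-simplices (12): [0,1], [0,2], [0,3], [0,4], [0,5], [0,6], [0,7], [0,8], [1,7], [2,4], [3,8], [5,6]

Hence C_0 ≅ Z^9, C_1 ≅ Z^12.

∂_1: C_1 → C_0 sends each edge [p,q] (with p < q) to q − p.
The resulting 9×12 matrix has rank 8, and its Smith normal form has invariant factors (1,1,1,1,1,1,1,1).

From H_k ≅ ker(∂_k) / im(∂_{k+1}) we obtain:

  H_0: rank C_0 − rank ∂_1 = 9 − 8 = 1, and the invariant factors of ∂_1 are all 1, so H_0 = Z.
  H_1: rank ker ∂_1 − rank ∂_2 = (12 − 8) − 0 = 4, and there is no ∂_2, so H_1 = Z^4.

H_0 ≅ Z,  H_1 ≅ Z^4.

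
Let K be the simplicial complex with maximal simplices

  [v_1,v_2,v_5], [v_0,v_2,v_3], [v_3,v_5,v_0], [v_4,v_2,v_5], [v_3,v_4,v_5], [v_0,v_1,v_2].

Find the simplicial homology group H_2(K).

K has 6 vertices, 12 edges, 6 triangles.
rank ∂_2 = 6, rank ∂_3 = 0 ⇒ b_2 = 6 − 6 − 0 = 0. So H_2 = 0.

H_2 ≅ 0.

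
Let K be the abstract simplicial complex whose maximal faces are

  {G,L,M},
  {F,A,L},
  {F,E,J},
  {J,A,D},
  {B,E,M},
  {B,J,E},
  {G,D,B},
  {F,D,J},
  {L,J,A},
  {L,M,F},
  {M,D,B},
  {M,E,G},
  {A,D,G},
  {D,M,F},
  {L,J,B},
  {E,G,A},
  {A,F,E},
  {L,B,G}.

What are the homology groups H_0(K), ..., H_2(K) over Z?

H_0 = Z,  H_1 = Z × Z/2,  H_2 = 0.

Take the total order A < B < D < E < F < G < J < L < M on the vertex set. Then K (dimension 2) consists of the simplices:

  0-simplices (9): A, B, D, E, F, G, J, L, M
  1-simplices (27): AD, AE, AF, AG, AJ, AL, BD, BE, BG, BJ, BL, BM, DF, DG, DJ, DM, EF, EG, EJ, EM, FJ, FL, FM, GL, GM, JL, LM
  2-simplices (18): ADG, ADJ, AEF, AEG, AFL, AJL, BDG, BDM, BEJ, BEM, BGL, BJL, DFJ, DFM, EFJ, EGM, FLM, GLM

giving chain groups C_0 ≅ Z^9, C_1 ≅ Z^27, C_2 ≅ Z^18.

∂_1: C_1 → C_0 maps an edge to its endpoints' difference, ∂[p,q] = q − p. For instance
  ∂AL = L − A.
As a 9×27 matrix over Z this has rank 8, with invariant factors (1,1,1,1,1,1,1,1).

∂_2: C_2 → C_1 maps a triangle to the signed sum of its edges. For instance
  ∂BEJ = EJ − BJ + BE,
  ∂BEM = EM − BM + BE.
The resulting 27×18 matrix has rank 18, and its Smith normal form has invariant factors (1,1,1,1,1,1,1,1,1,1,1,1,1,1,1,1,1,2).

Reading off H_k = ker ∂_k / im ∂_{k+1}:

  H_0: rank C_0 − rank ∂_1 = 9 − 8 = 1, and the invariant factors of ∂_1 are all 1, so H_0 ≅ Z.
  H_1: rank ker ∂_1 − rank ∂_2 = (27 − 8) − 18 = 1, and ∂_2 has invariant factor 2 > 1, so H_1 ≅ Z × Z/2.
  H_2: rank ker ∂_2 − rank ∂_3 = (18 − 18) − 0 = 0, and there is no ∂_3, so H_2 ≅ 0.

As a check, the Euler characteristic is 9 − 27 + 18 = 0, which agrees with 1 − 1 + 0 = 0.
(K is a triangulation of the Klein bottle.)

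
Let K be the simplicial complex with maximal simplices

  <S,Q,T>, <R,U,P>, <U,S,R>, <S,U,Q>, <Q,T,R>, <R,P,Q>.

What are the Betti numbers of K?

b_0 = 1, b_1 = 1, b_2 = 0.

Order the vertices as P < Q < R < S < T < U. Listing each simplex with vertices in this order, K has dimension 2 with simplices:

  0-simplices (6): P, Q, R, S, T, U
  1-simplices (12): PQ, PR, PU, QR, QS, QT, QU, RS, RT, RU, ST, SU
  2-simplices (6): PQR, PRU, QRT, QST, QSU, RSU

giving chain groups C_0 ≅ Z^6, C_1 ≅ Z^12, C_2 ≅ Z^6.

The boundary map ∂_1: C_1 → C_0 sends each edge [p,q] (with p < q) to q − p. For instance
  ∂ST = T − S.
This gives a 6×12 integer matrix of rank 5; reducing to Smith normal form yields diagonal entries (1,1,1,1,1).

Boundary ∂_2: C_2 → C_1 sends each 2-simplex [p,q,r] to [q,r] − [p,r] + [p,q]. For instance
  ∂QSU = SU − QU + QS,
  ∂PQR = QR − PR + PQ.
The resulting 12×6 matrix has rank 6, and its Smith normal form has invariant factors (1,1,1,1,1,1).

Reading off H_k = ker ∂_k / im ∂_{k+1}:

  H_0: rank C_0 − rank ∂_1 = 6 − 5 = 1, and the invariant factors of ∂_1 are all 1, so H_0 ≅ Z.
  H_1: rank ker ∂_1 − rank ∂_2 = (12 − 5) − 6 = 1, and the invariant factors of ∂_2 are all 1, so H_1 ≅ Z.
  H_2: rank ker ∂_2 − rank ∂_3 = (6 − 6) − 0 = 0, and there is no ∂_3, so H_2 ≅ 0.

As a check, the Euler characteristic is 6 − 12 + 6 = 0, which agrees with 1 − 1 + 0 = 0.
(K is a triangulation of the cylinder S^1 x I.)

Hence the Betti numbers are b_0 = 1, b_1 = 1, b_2 = 0.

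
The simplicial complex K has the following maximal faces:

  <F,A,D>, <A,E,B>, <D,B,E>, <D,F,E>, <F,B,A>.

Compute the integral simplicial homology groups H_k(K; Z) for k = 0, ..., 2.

H_0 = Z,  H_1 = Z,  H_2 = 0.

Take the total order A < B < D < E < F on the vertex set. Then K (dimension 2) consists of the simplices:

  0-simplices (5): A, B, D, E, F
  1-simplices (10): AB, AD, AE, AF, BD, BE, BF, DE, DF, EF
  2-simplices (5): ABE, ABF, ADF, BDE, DEF

Hence C_0 ≅ Z^5, C_1 ≅ Z^10, C_2 ≅ Z^5.

Boundary ∂_1: C_1 → C_0 maps an edge to its endpoints' difference, ∂[p,q] = q − p. For instance
  ∂AD = D − A.
As a 5×10 matrix over Z this has rank 4, with invariant factors (1,1,1,1).

The boundary map ∂_2: C_2 → C_1 sends each 2-simplex [p,q,r] to [q,r] − [p,r] + [p,q]. For instance
  ∂ADF = DF − AF + AD,
  ∂DEF = EF − DF + DE.
The 10×5 boundary matrix has rank 5 and Smith normal form diag(1,1,1,1,1).

Reading off H_k = ker ∂_k / im ∂_{k+1}:

  H_0: rank C_0 − rank ∂_1 = 5 − 4 = 1, and the invariant factors of ∂_1 are all 1, so H_0 = Z.
  H_1: rank ker ∂_1 − rank ∂_2 = (10 − 4) − 5 = 1, and the invariant factors of ∂_2 are all 1, so H_1 = Z.
  H_2: rank ker ∂_2 − rank ∂_3 = (5 − 5) − 0 = 0, and there is no ∂_3, so H_2 = 0.

(K is a triangulation of the Möbius band.)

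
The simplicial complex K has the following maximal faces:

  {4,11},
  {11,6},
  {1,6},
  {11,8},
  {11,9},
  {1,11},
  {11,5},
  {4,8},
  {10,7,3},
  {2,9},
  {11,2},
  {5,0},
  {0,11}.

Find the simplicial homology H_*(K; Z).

H_0 ≅ Z^2,  H_1 ≅ Z^4,  H_2 = 0.

Fix the vertex order 0 < 1 < 2 < 3 < 4 < 5 < 6 < 7 < 8 < 9 < 10 < 11 and write every simplex with vertices in increasing order. Then dim K = 2 and the simplices of K are:

  0-simplices (12): [0], [1], [2], [3], [4], [5], [6], [7], [8], [9], [10], [11]
  1-simplices (15): [0,5], [0,11], [1,6], [1,11], [2,9], [2,11], [3,7], [3,10], [4,8], [4,11], [5,11], [6,11], [7,10], [8,11], [9,11]
  2-simplices (1): [3,7,10]

giving chain groups C_0 ≅ Z^12, C_1 ≅ Z^15, C_2 ≅ Z^1.

The boundary map ∂_1: C_1 → C_0 sends each edge [p,q] (with p < q) to q − p. For instance
  ∂[6,11] = [11] − [6].
As a 12×15 matrix over Z this has rank 10, with invariant factors (1,1,1,1,1,1,1,1,1,1).

The boundary map ∂_2: C_2 → C_1 sends each 2-simplex [p,q,r] to [q,r] − [p,r] + [p,q]. For instance
  ∂[3,7,10] = [7,10] − [3,10] + [3,7].
The 15×1 boundary matrix has rank 1 and Smith normal form diag(1).

Reading off H_k = ker ∂_k / im ∂_{k+1}:

  H_0: rank C_0 − rank ∂_1 = 12 − 10 = 2, and the invariant factors of ∂_1 are all 1, so H_0 ≅ Z^2.
  H_1: rank ker ∂_1 − rank ∂_2 = (15 − 10) − 1 = 4, and the invariant factors of ∂_2 are all 1, so H_1 ≅ Z^4.
  H_2: rank ker ∂_2 − rank ∂_3 = (1 − 1) − 0 = 0, and there is no ∂_3, so H_2 ≅ 0.

(K is a triangulation of the disjoint union of a wedge of 4 circles and the 2-simplex.)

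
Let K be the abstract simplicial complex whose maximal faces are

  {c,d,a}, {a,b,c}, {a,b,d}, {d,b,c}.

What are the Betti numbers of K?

b_0 = 1, b_1 = 0, b_2 = 1.

We work with the vertex ordering a < b < c < d. The simplices of K, each written with vertices in increasing order, are:

  0-simplices (4): a, b, c, d
  1-simplices (6): ab, ac, ad, bc, bd, cd
  2-simplices (4): abc, abd, acd, bcd

giving chain groups C_0 ≅ Z^4, C_1 ≅ Z^6, C_2 ≅ Z^4.

The boundary map ∂_1: C_1 → C_0 is given by ∂[p,q] = [q] − [p]. For instance
  ∂ab = b − a.
As a 4×6 matrix over Z this has rank 3, with invariant factors (1,1,1).

Boundary ∂_2: C_2 → C_1 acts by ∂[p,q,r] = [q,r] − [p,r] + [p,q]. For instance
  ∂acd = cd − ad + ac,
  ∂bcd = cd − bd + bc.
The resulting 6×4 matrix has rank 3, and its Smith normal form has invariant factors (1,1,1).

From H_k ≅ ker(∂_k) / im(∂_{k+1}) we obtain:

  H_0: rank C_0 − rank ∂_1 = 4 − 3 = 1, and the invariant factors of ∂_1 are all 1, so H_0 = Z.
  H_1: rank ker ∂_1 − rank ∂_2 = (6 − 3) − 3 = 0, and the invariant factors of ∂_2 are all 1, so H_1 = 0.
  H_2: rank ker ∂_2 − rank ∂_3 = (4 − 3) − 0 = 1, and there is no ∂_3, so H_2 = Z.

Hence the Betti numbers are b_0 = 1, b_1 = 0, b_2 = 1.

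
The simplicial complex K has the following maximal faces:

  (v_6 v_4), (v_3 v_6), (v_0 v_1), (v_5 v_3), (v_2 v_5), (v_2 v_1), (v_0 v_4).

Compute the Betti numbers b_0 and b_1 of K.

Order the vertices as v_0 < v_1 < v_2 < v_3 < v_4 < v_5 < v_6. Listing each simplex with vertices in this order, K has dimension 1 with simplices:

  0-simplices (7): [v_0], [v_1], [v_2], [v_3], [v_4], [v_5], [v_6]
  1-simplices (7): [v_0,v_1], [v_0,v_4], [v_1,v_2], [v_2,v_5], [v_3,v_5], [v_3,v_6], [v_4,v_6]

so the chain groups are C_0 ≅ Z^7, C_1 ≅ Z^7.

The boundary map ∂_1: C_1 → C_0 maps an edge to its endpoints' difference, ∂[p,q] = q − p. For instance
  ∂[v_4,v_6] = [v_6] − [v_4].
The resulting 7×7 matrix has rank 6, and its Smith normal form has invariant factors (1,1,1,1,1,1).

Computing H_k = (kernel of ∂_k) / (image of ∂_{k+1}):

  H_0: rank C_0 − rank ∂_1 = 7 − 6 = 1, and the invariant factors of ∂_1 are all 1, so H_0 ≅ Z.
  H_1: rank ker ∂_1 − rank ∂_2 = (7 − 6) − 0 = 1, and there is no ∂_2, so H_1 ≅ Z.

As a check, the Euler characteristic is 7 − 7 = 0, which agrees with 1 − 1 = 0.

Hence the Betti numbers are b_0 = 1, b_1 = 1.

b_0 = 1, b_1 = 1.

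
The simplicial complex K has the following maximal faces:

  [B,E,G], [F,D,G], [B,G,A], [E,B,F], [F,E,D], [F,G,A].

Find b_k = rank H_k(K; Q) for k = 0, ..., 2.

b_0 = 1, b_1 = 1, b_2 = 0.

Fix the vertex order A < B < D < E < F < G and write every simplex with vertices in increasing order. Then dim K = 2 and the simplices of K are:

  0-simplices (6): A, B, D, E, F, G
  1-simplices (12): AB, AF, AG, BE, BF, BG, DE, DF, DG, EF, EG, FG
  2-simplices (6): ABG, AFG, BEF, BEG, DEF, DFG

giving chain groups C_0 ≅ Z^6, C_1 ≅ Z^12, C_2 ≅ Z^6.

The boundary map ∂_1: C_1 → C_0 maps an edge to its endpoints' difference, ∂[p,q] = q − p. For instance
  ∂AB = B − A.
As a 6×12 matrix over Z this has rank 5, with invariant factors (1,1,1,1,1).

Boundary ∂_2: C_2 → C_1 maps a triangle to the signed sum of its edges. For instance
  ∂ABG = BG − AG + AB,
  ∂DFG = FG − DG + DF.
The resulting 12×6 matrix has rank 6, and its Smith normal form has invariant factors (1,1,1,1,1,1).

Now H_k = ker ∂_k / im ∂_{k+1}, so:

  H_0: rank C_0 − rank ∂_1 = 6 − 5 = 1, and the invariant factors of ∂_1 are all 1, so H_0 = Z.
  H_1: rank ker ∂_1 − rank ∂_2 = (12 − 5) − 6 = 1, and the invariant factors of ∂_2 are all 1, so H_1 = Z.
  H_2: rank ker ∂_2 − rank ∂_3 = (6 − 6) − 0 = 0, and there is no ∂_3, so H_2 = 0.

As a check, the Euler characteristic is 6 − 12 + 6 = 0, which agrees with 1 − 1 + 0 = 0.
(K is a triangulation of the cylinder S^1 x I.)

Hence the Betti numbers are b_0 = 1, b_1 = 1, b_2 = 0.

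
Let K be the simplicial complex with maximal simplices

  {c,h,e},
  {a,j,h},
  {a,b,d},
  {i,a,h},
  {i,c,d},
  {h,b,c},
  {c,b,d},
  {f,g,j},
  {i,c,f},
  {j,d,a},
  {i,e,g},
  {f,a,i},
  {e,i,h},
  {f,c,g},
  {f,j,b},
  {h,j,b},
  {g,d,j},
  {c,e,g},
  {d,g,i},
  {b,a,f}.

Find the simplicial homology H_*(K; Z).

H_0 ≅ Z,  H_1 ≅ Z ⊕ Z_2,  H_2 = 0.

K has 10 vertices, 30 edges, 20 triangles.
rank ∂_0 = 0, rank ∂_1 = 9 ⇒ b_0 = 10 − 0 − 9 = 1; all invariant factors of ∂_1 are 1 so no torsion. So H_0 = Z.
rank ∂_1 = 9, rank ∂_2 = 20 ⇒ b_1 = 30 − 9 − 20 = 1; ∂_2 has invariant factor(s) [2] giving torsion. So H_1 = Z ⊕ Z_2.
rank ∂_2 = 20, rank ∂_3 = 0 ⇒ b_2 = 20 − 20 − 0 = 0. So H_2 = 0.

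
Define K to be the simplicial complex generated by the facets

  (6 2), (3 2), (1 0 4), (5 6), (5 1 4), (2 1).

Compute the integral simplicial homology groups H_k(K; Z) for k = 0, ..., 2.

H_0 = Z,  H_1 = Z,  H_2 = 0.

Order the vertices as 0 < 1 < 2 < 3 < 4 < 5 < 6. Listing each simplex with vertices in this order, K has dimension 2 with simplices:

  0-simplices (7): [0], [1], [2], [3], [4], [5], [6]
  1-simplices (9): [0,1], [0,4], [1,2], [1,4], [1,5], [2,3], [2,6], [4,5], [5,6]
  2-simplices (2): [0,1,4], [1,4,5]

Hence C_0 ≅ Z^7, C_1 ≅ Z^9, C_2 ≅ Z^2.

The boundary map ∂_1: C_1 → C_0 sends each edge [p,q] (with p < q) to q − p. For instance
  ∂[2,3] = [3] − [2].
The resulting 7×9 matrix has rank 6, and its Smith normal form has invariant factors (1,1,1,1,1,1).

∂_2: C_2 → C_1 sends each 2-simplex [p,q,r] to [q,r] − [p,r] + [p,q]. For instance
  ∂[0,1,4] = [1,4] − [0,4] + [0,1],
  ∂[1,4,5] = [4,5] − [1,5] + [1,4].
This gives a 9×2 integer matrix of rank 2; reducing to Smith normal form yields diagonal entries (1,1).

Computing H_k = (kernel of ∂_k) / (image of ∂_{k+1}):

  H_0: rank C_0 − rank ∂_1 = 7 − 6 = 1, and the invariant factors of ∂_1 are all 1, so H_0 = Z.
  H_1: rank ker ∂_1 − rank ∂_2 = (9 − 6) − 2 = 1, and the invariant factors of ∂_2 are all 1, so H_1 = Z.
  H_2: rank ker ∂_2 − rank ∂_3 = (2 − 2) − 0 = 0, and there is no ∂_3, so H_2 = 0.

As a check, the Euler characteristic is 7 − 9 + 2 = 0, which agrees with 1 − 1 + 0 = 0.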